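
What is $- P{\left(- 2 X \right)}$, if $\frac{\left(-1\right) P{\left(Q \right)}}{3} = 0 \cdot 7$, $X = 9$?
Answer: $0$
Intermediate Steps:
$P{\left(Q \right)} = 0$ ($P{\left(Q \right)} = - 3 \cdot 0 \cdot 7 = \left(-3\right) 0 = 0$)
$- P{\left(- 2 X \right)} = \left(-1\right) 0 = 0$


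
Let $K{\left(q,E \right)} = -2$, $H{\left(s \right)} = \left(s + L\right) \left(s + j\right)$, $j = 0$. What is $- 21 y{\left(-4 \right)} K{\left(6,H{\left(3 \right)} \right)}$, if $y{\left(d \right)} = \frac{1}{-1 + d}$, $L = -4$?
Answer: $- \frac{42}{5} \approx -8.4$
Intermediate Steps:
$H{\left(s \right)} = s \left(-4 + s\right)$ ($H{\left(s \right)} = \left(s - 4\right) \left(s + 0\right) = \left(-4 + s\right) s = s \left(-4 + s\right)$)
$- 21 y{\left(-4 \right)} K{\left(6,H{\left(3 \right)} \right)} = - \frac{21}{-1 - 4} \left(-2\right) = - \frac{21}{-5} \left(-2\right) = \left(-21\right) \left(- \frac{1}{5}\right) \left(-2\right) = \frac{21}{5} \left(-2\right) = - \frac{42}{5}$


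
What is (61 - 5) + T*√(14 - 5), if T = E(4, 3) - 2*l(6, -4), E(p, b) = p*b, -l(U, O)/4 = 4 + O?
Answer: 92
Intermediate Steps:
l(U, O) = -16 - 4*O (l(U, O) = -4*(4 + O) = -16 - 4*O)
E(p, b) = b*p
T = 12 (T = 3*4 - 2*(-16 - 4*(-4)) = 12 - 2*(-16 + 16) = 12 - 2*0 = 12 + 0 = 12)
(61 - 5) + T*√(14 - 5) = (61 - 5) + 12*√(14 - 5) = 56 + 12*√9 = 56 + 12*3 = 56 + 36 = 92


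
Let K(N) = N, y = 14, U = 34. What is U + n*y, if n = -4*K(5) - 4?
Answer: -302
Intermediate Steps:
n = -24 (n = -4*5 - 4 = -20 - 4 = -24)
U + n*y = 34 - 24*14 = 34 - 336 = -302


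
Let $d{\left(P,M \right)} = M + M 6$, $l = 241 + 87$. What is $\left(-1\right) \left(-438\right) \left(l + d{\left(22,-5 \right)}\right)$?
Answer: $128334$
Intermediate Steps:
$l = 328$
$d{\left(P,M \right)} = 7 M$ ($d{\left(P,M \right)} = M + 6 M = 7 M$)
$\left(-1\right) \left(-438\right) \left(l + d{\left(22,-5 \right)}\right) = \left(-1\right) \left(-438\right) \left(328 + 7 \left(-5\right)\right) = 438 \left(328 - 35\right) = 438 \cdot 293 = 128334$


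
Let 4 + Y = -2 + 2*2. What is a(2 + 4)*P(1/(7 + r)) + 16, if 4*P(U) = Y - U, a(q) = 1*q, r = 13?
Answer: 517/40 ≈ 12.925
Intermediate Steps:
Y = -2 (Y = -4 + (-2 + 2*2) = -4 + (-2 + 4) = -4 + 2 = -2)
a(q) = q
P(U) = -1/2 - U/4 (P(U) = (-2 - U)/4 = -1/2 - U/4)
a(2 + 4)*P(1/(7 + r)) + 16 = (2 + 4)*(-1/2 - 1/(4*(7 + 13))) + 16 = 6*(-1/2 - 1/4/20) + 16 = 6*(-1/2 - 1/4*1/20) + 16 = 6*(-1/2 - 1/80) + 16 = 6*(-41/80) + 16 = -123/40 + 16 = 517/40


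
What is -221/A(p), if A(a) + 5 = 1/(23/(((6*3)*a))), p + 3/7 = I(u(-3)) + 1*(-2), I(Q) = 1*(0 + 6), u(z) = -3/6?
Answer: 35581/355 ≈ 100.23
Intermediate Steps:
u(z) = -½ (u(z) = -3*⅙ = -½)
I(Q) = 6 (I(Q) = 1*6 = 6)
p = 25/7 (p = -3/7 + (6 + 1*(-2)) = -3/7 + (6 - 2) = -3/7 + 4 = 25/7 ≈ 3.5714)
A(a) = -5 + 18*a/23 (A(a) = -5 + 1/(23/(((6*3)*a))) = -5 + 1/(23/((18*a))) = -5 + 1/(23*(1/(18*a))) = -5 + 1/(23/(18*a)) = -5 + 18*a/23)
-221/A(p) = -221/(-5 + (18/23)*(25/7)) = -221/(-5 + 450/161) = -221/(-355/161) = -221*(-161/355) = 35581/355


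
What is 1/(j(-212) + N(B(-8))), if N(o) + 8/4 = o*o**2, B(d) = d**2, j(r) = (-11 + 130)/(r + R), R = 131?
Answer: 81/21233383 ≈ 3.8147e-6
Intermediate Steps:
j(r) = 119/(131 + r) (j(r) = (-11 + 130)/(r + 131) = 119/(131 + r))
N(o) = -2 + o**3 (N(o) = -2 + o*o**2 = -2 + o**3)
1/(j(-212) + N(B(-8))) = 1/(119/(131 - 212) + (-2 + ((-8)**2)**3)) = 1/(119/(-81) + (-2 + 64**3)) = 1/(119*(-1/81) + (-2 + 262144)) = 1/(-119/81 + 262142) = 1/(21233383/81) = 81/21233383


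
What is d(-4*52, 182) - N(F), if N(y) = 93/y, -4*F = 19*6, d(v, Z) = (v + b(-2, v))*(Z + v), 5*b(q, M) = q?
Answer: 515058/95 ≈ 5421.7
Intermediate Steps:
b(q, M) = q/5
d(v, Z) = (-⅖ + v)*(Z + v) (d(v, Z) = (v + (⅕)*(-2))*(Z + v) = (v - ⅖)*(Z + v) = (-⅖ + v)*(Z + v))
F = -57/2 (F = -19*6/4 = -¼*114 = -57/2 ≈ -28.500)
d(-4*52, 182) - N(F) = ((-4*52)² - ⅖*182 - (-8)*52/5 + 182*(-4*52)) - 93/(-57/2) = ((-208)² - 364/5 - ⅖*(-208) + 182*(-208)) - 93*(-2)/57 = (43264 - 364/5 + 416/5 - 37856) - 1*(-62/19) = 27092/5 + 62/19 = 515058/95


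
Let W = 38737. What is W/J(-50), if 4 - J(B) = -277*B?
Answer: -38737/13846 ≈ -2.7977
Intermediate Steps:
J(B) = 4 + 277*B (J(B) = 4 - (-277)*B = 4 + 277*B)
W/J(-50) = 38737/(4 + 277*(-50)) = 38737/(4 - 13850) = 38737/(-13846) = 38737*(-1/13846) = -38737/13846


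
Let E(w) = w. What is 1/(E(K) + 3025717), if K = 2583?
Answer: 1/3028300 ≈ 3.3022e-7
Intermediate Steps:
1/(E(K) + 3025717) = 1/(2583 + 3025717) = 1/3028300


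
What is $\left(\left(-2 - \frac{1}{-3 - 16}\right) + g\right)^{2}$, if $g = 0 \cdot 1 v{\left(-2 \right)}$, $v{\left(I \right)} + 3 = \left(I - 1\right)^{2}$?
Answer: $\frac{1369}{361} \approx 3.7922$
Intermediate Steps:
$v{\left(I \right)} = -3 + \left(-1 + I\right)^{2}$ ($v{\left(I \right)} = -3 + \left(I - 1\right)^{2} = -3 + \left(-1 + I\right)^{2}$)
$g = 0$ ($g = 0 \cdot 1 \left(-3 + \left(-1 - 2\right)^{2}\right) = 0 \left(-3 + \left(-3\right)^{2}\right) = 0 \left(-3 + 9\right) = 0 \cdot 6 = 0$)
$\left(\left(-2 - \frac{1}{-3 - 16}\right) + g\right)^{2} = \left(\left(-2 - \frac{1}{-3 - 16}\right) + 0\right)^{2} = \left(\left(-2 - \frac{1}{-19}\right) + 0\right)^{2} = \left(\left(-2 - - \frac{1}{19}\right) + 0\right)^{2} = \left(\left(-2 + \frac{1}{19}\right) + 0\right)^{2} = \left(- \frac{37}{19} + 0\right)^{2} = \left(- \frac{37}{19}\right)^{2} = \frac{1369}{361}$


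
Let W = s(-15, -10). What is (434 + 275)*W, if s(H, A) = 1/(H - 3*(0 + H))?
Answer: 709/30 ≈ 23.633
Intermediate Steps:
s(H, A) = -1/(2*H) (s(H, A) = 1/(H - 3*H) = 1/(-2*H) = -1/(2*H))
W = 1/30 (W = -1/2/(-15) = -1/2*(-1/15) = 1/30 ≈ 0.033333)
(434 + 275)*W = (434 + 275)*(1/30) = 709*(1/30) = 709/30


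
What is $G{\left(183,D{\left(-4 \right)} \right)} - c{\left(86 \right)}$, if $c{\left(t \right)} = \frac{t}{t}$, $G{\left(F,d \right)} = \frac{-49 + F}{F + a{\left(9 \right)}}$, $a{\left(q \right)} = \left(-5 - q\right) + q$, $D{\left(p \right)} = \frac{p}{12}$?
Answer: $- \frac{22}{89} \approx -0.24719$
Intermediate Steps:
$D{\left(p \right)} = \frac{p}{12}$ ($D{\left(p \right)} = p \frac{1}{12} = \frac{p}{12}$)
$a{\left(q \right)} = -5$
$G{\left(F,d \right)} = \frac{-49 + F}{-5 + F}$ ($G{\left(F,d \right)} = \frac{-49 + F}{F - 5} = \frac{-49 + F}{-5 + F}$)
$c{\left(t \right)} = 1$
$G{\left(183,D{\left(-4 \right)} \right)} - c{\left(86 \right)} = \frac{-49 + 183}{-5 + 183} - 1 = \frac{1}{178} \cdot 134 - 1 = \frac{67}{89} - 1 = - \frac{22}{89}$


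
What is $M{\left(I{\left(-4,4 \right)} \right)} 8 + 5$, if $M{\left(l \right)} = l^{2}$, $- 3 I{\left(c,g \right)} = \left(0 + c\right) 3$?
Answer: $133$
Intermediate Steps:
$I{\left(c,g \right)} = - c$ ($I{\left(c,g \right)} = - \frac{\left(0 + c\right) 3}{3} = - \frac{c 3}{3} = - \frac{3 c}{3} = - c$)
$M{\left(I{\left(-4,4 \right)} \right)} 8 + 5 = \left(\left(-1\right) \left(-4\right)\right)^{2} \cdot 8 + 5 = 4^{2} \cdot 8 + 5 = 16 \cdot 8 + 5 = 128 + 5 = 133$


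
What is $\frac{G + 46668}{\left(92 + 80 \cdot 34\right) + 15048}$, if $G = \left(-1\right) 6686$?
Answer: $\frac{19991}{8930} \approx 2.2386$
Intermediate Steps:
$G = -6686$
$\frac{G + 46668}{\left(92 + 80 \cdot 34\right) + 15048} = \frac{-6686 + 46668}{\left(92 + 80 \cdot 34\right) + 15048} = \frac{39982}{\left(92 + 2720\right) + 15048} = \frac{39982}{2812 + 15048} = \frac{39982}{17860} = 39982 \cdot \frac{1}{17860} = \frac{19991}{8930}$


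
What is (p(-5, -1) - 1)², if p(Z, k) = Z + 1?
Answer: 25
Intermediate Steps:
p(Z, k) = 1 + Z
(p(-5, -1) - 1)² = ((1 - 5) - 1)² = (-4 - 1)² = (-5)² = 25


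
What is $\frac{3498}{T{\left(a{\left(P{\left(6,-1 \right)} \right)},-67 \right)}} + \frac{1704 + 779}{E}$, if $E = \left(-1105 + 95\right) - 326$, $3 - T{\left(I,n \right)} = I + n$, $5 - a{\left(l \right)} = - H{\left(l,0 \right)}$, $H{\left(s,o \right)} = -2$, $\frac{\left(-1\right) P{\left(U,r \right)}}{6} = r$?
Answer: $\frac{4506967}{89512} \approx 50.35$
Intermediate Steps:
$P{\left(U,r \right)} = - 6 r$
$a{\left(l \right)} = 3$ ($a{\left(l \right)} = 5 - \left(-1\right) \left(-2\right) = 5 - 2 = 3$)
$T{\left(I,n \right)} = 3 - I - n$ ($T{\left(I,n \right)} = 3 - \left(I + n\right) = 3 - I - n$)
$E = -1336$ ($E = -1010 - 326 = -1336$)
$\frac{3498}{T{\left(a{\left(P{\left(6,-1 \right)} \right)},-67 \right)}} + \frac{1704 + 779}{E} = \frac{3498}{3 - 3 - -67} + \frac{1704 + 779}{-1336} = \frac{3498}{3 - 3 + 67} + 2483 \left(- \frac{1}{1336}\right) = \frac{3498}{67} - \frac{2483}{1336} = \frac{4506967}{89512}$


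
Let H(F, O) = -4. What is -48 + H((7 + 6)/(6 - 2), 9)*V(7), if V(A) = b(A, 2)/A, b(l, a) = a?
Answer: -344/7 ≈ -49.143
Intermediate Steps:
V(A) = 2/A
-48 + H((7 + 6)/(6 - 2), 9)*V(7) = -48 - 8/7 = -344/7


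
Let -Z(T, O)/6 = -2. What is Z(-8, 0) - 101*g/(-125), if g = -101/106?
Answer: 148799/13250 ≈ 11.230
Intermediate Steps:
Z(T, O) = 12 (Z(T, O) = -6*(-2) = 12)
g = -101/106 (g = -101*1/106 = -101/106 ≈ -0.95283)
Z(-8, 0) - 101*g/(-125) = 12 - (-10201)/(106*(-125)) = 12 - (-10201)*(-1)/(106*125) = 12 - 101*101/13250 = 12 - 10201/13250 = 148799/13250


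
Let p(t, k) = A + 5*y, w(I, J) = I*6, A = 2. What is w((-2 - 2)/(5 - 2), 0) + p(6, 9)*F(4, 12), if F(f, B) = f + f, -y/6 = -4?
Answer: 968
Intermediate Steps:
y = 24 (y = -6*(-4) = 24)
w(I, J) = 6*I
F(f, B) = 2*f
p(t, k) = 122 (p(t, k) = 2 + 5*24 = 2 + 120 = 122)
w((-2 - 2)/(5 - 2), 0) + p(6, 9)*F(4, 12) = 6*((-2 - 2)/(5 - 2)) + 122*(2*4) = 6*(-4/3) + 122*8 = 6*(-4*⅓) + 976 = 6*(-4/3) + 976 = -8 + 976 = 968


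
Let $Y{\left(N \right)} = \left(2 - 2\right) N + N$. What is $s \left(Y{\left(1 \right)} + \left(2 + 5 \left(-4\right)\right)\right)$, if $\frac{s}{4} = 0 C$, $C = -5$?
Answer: $0$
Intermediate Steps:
$Y{\left(N \right)} = N$ ($Y{\left(N \right)} = 0 N + N = 0 + N = N$)
$s = 0$ ($s = 4 \cdot 0 \left(-5\right) = 4 \cdot 0 = 0$)
$s \left(Y{\left(1 \right)} + \left(2 + 5 \left(-4\right)\right)\right) = 0 \left(1 + \left(2 + 5 \left(-4\right)\right)\right) = 0 \left(1 + \left(2 - 20\right)\right) = 0 \left(1 - 18\right) = 0 \left(-17\right) = 0$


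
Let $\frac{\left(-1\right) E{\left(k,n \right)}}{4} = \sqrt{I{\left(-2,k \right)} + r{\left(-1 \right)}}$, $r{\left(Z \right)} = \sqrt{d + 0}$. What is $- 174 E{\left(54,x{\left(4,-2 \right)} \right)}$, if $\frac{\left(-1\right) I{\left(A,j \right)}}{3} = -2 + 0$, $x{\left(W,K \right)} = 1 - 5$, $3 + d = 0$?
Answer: $696 \sqrt{6 + i \sqrt{3}} \approx 1722.2 + 243.6 i$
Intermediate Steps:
$d = -3$ ($d = -3 + 0 = -3$)
$x{\left(W,K \right)} = -4$ ($x{\left(W,K \right)} = 1 - 5 = -4$)
$I{\left(A,j \right)} = 6$ ($I{\left(A,j \right)} = - 3 \left(-2 + 0\right) = \left(-3\right) \left(-2\right) = 6$)
$r{\left(Z \right)} = i \sqrt{3}$ ($r{\left(Z \right)} = \sqrt{-3 + 0} = \sqrt{-3} = i \sqrt{3}$)
$E{\left(k,n \right)} = - 4 \sqrt{6 + i \sqrt{3}}$
$- 174 E{\left(54,x{\left(4,-2 \right)} \right)} = - 174 \left(- 4 \sqrt{6 + i \sqrt{3}}\right) = 696 \sqrt{6 + i \sqrt{3}}$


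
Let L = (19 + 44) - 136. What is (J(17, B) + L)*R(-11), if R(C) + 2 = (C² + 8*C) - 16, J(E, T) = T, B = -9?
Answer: -1230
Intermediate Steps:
L = -73 (L = 63 - 136 = -73)
R(C) = -18 + C² + 8*C (R(C) = -2 + ((C² + 8*C) - 16) = -2 + (-16 + C² + 8*C) = -18 + C² + 8*C)
(J(17, B) + L)*R(-11) = (-9 - 73)*(-18 + (-11)² + 8*(-11)) = -82*(-18 + 121 - 88) = -82*15 = -1230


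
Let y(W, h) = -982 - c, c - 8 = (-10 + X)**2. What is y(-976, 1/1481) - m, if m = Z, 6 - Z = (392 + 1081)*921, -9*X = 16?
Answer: 109795361/81 ≈ 1.3555e+6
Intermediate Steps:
X = -16/9 (X = -1/9*16 = -16/9 ≈ -1.7778)
Z = -1356627 (Z = 6 - (392 + 1081)*921 = 6 - 1473*921 = 6 - 1*1356633 = 6 - 1356633 = -1356627)
c = 11884/81 (c = 8 + (-10 - 16/9)**2 = 8 + (-106/9)**2 = 8 + 11236/81 = 11884/81 ≈ 146.72)
y(W, h) = -91426/81 (y(W, h) = -982 - 1*11884/81 = -982 - 11884/81 = -91426/81)
m = -1356627
y(-976, 1/1481) - m = -91426/81 - 1*(-1356627) = -91426/81 + 1356627 = 109795361/81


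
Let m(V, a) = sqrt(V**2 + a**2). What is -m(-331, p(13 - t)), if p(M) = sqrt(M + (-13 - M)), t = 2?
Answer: -6*sqrt(3043) ≈ -330.98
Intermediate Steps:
p(M) = I*sqrt(13) (p(M) = sqrt(-13) = I*sqrt(13))
-m(-331, p(13 - t)) = -sqrt((-331)**2 + (I*sqrt(13))**2) = -sqrt(109561 - 13) = -sqrt(109548) = -6*sqrt(3043)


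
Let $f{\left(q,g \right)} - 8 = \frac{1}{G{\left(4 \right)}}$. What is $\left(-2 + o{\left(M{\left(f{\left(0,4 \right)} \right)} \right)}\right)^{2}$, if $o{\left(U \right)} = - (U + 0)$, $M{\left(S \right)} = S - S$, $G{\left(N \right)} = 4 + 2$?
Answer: $4$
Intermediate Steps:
$G{\left(N \right)} = 6$
$f{\left(q,g \right)} = \frac{49}{6}$ ($f{\left(q,g \right)} = 8 + \frac{1}{6} = \frac{49}{6}$)
$M{\left(S \right)} = 0$
$o{\left(U \right)} = - U$
$\left(-2 + o{\left(M{\left(f{\left(0,4 \right)} \right)} \right)}\right)^{2} = \left(-2 - 0\right)^{2} = \left(-2 + 0\right)^{2} = \left(-2\right)^{2} = 4$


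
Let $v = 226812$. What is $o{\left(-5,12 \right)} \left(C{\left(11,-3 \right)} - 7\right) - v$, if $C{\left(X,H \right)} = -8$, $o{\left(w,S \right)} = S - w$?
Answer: $-227067$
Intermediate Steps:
$o{\left(-5,12 \right)} \left(C{\left(11,-3 \right)} - 7\right) - v = \left(12 - -5\right) \left(-8 - 7\right) - 226812 = \left(12 + 5\right) \left(-15\right) - 226812 = 17 \left(-15\right) - 226812 = -255 - 226812 = -227067$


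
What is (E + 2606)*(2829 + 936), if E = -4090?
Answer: -5587260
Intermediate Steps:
(E + 2606)*(2829 + 936) = (-4090 + 2606)*(2829 + 936) = -1484*3765 = -5587260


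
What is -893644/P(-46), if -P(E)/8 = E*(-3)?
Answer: 223411/276 ≈ 809.46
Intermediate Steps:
P(E) = 24*E (P(E) = -8*E*(-3) = -(-24)*E = 24*E)
-893644/P(-46) = -893644/(24*(-46)) = -893644/(-1104) = -893644*(-1/1104) = 223411/276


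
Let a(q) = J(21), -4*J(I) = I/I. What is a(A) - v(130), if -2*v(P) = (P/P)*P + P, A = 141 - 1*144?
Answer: 519/4 ≈ 129.75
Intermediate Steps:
J(I) = -1/4 (J(I) = -I/(4*I) = -1/4*1 = -1/4)
A = -3 (A = 141 - 144 = -3)
a(q) = -1/4
v(P) = -P (v(P) = -((P/P)*P + P)/2 = -(1*P + P)/2 = -(P + P)/2 = -P)
a(A) - v(130) = -1/4 - (-1)*130 = -1/4 - 1*(-130) = -1/4 + 130 = 519/4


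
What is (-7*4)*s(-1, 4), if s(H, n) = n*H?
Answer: 112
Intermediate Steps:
s(H, n) = H*n
(-7*4)*s(-1, 4) = (-7*4)*(-1*4) = -28*(-4) = 112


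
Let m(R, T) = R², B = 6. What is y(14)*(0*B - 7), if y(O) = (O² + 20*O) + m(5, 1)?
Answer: -3507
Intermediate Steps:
y(O) = 25 + O² + 20*O (y(O) = (O² + 20*O) + 5² = (O² + 20*O) + 25 = 25 + O² + 20*O)
y(14)*(0*B - 7) = (25 + 14² + 20*14)*(0*6 - 7) = (25 + 196 + 280)*(0 - 7) = 501*(-7) = -3507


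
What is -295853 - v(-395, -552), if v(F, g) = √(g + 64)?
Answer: -295853 - 2*I*√122 ≈ -2.9585e+5 - 22.091*I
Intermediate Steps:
v(F, g) = √(64 + g)
-295853 - v(-395, -552) = -295853 - √(64 - 552) = -295853 - √(-488) = -295853 - 2*I*√122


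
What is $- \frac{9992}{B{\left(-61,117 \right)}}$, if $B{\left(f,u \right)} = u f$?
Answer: $\frac{9992}{7137} \approx 1.4$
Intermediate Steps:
$B{\left(f,u \right)} = f u$
$- \frac{9992}{B{\left(-61,117 \right)}} = - \frac{9992}{\left(-61\right) 117} = - \frac{9992}{-7137} = \left(-9992\right) \left(- \frac{1}{7137}\right) = \frac{9992}{7137}$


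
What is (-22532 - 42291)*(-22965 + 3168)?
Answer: 1283300931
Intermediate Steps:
(-22532 - 42291)*(-22965 + 3168) = -64823*(-19797) = 1283300931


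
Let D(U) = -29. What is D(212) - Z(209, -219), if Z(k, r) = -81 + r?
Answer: 271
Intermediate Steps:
D(212) - Z(209, -219) = -29 - (-81 - 219) = -29 - 1*(-300) = -29 + 300 = 271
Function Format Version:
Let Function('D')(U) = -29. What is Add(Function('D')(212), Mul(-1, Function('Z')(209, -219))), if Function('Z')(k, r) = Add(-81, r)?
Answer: 271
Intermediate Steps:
Add(Function('D')(212), Mul(-1, Function('Z')(209, -219))) = Add(-29, Mul(-1, Add(-81, -219))) = Add(-29, Mul(-1, -300)) = Add(-29, 300) = 271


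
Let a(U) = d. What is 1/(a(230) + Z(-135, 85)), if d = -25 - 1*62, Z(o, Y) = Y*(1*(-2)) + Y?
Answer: -1/172 ≈ -0.0058140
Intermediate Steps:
Z(o, Y) = -Y (Z(o, Y) = Y*(-2) + Y = -2*Y + Y = -Y)
d = -87 (d = -25 - 62 = -87)
a(U) = -87
1/(a(230) + Z(-135, 85)) = 1/(-87 - 1*85) = 1/(-87 - 85) = 1/(-172) = -1/172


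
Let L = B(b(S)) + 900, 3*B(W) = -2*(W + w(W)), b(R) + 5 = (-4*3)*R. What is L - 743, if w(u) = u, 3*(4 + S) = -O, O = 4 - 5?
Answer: 105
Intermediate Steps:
O = -1
S = -11/3 (S = -4 + (-1*(-1))/3 = -4 + (⅓)*1 = -4 + ⅓ = -11/3 ≈ -3.6667)
b(R) = -5 - 12*R (b(R) = -5 + (-4*3)*R = -5 - 12*R)
B(W) = -4*W/3 (B(W) = (-2*(W + W))/3 = (-4*W)/3 = -4*W/3)
L = 848 (L = -4*(-5 - 12*(-11/3))/3 + 900 = -4*(-5 + 44)/3 + 900 = -4/3*39 + 900 = -52 + 900 = 848)
L - 743 = 848 - 743 = 105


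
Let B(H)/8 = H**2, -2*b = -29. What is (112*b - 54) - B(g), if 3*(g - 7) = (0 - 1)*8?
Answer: 12778/9 ≈ 1419.8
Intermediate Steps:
b = 29/2 (b = -1/2*(-29) = 29/2 ≈ 14.500)
g = 13/3 (g = 7 + ((0 - 1)*8)/3 = 7 + (-1*8)/3 = 7 + (1/3)*(-8) = 7 - 8/3 = 13/3 ≈ 4.3333)
B(H) = 8*H**2
(112*b - 54) - B(g) = (112*(29/2) - 54) - 8*(13/3)**2 = (1624 - 54) - 8*169/9 = 1570 - 1*1352/9 = 1570 - 1352/9 = 12778/9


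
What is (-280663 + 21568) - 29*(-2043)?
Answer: -199848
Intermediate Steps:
(-280663 + 21568) - 29*(-2043) = -259095 + 59247 = -199848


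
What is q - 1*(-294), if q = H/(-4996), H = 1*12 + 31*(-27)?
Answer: 1469649/4996 ≈ 294.17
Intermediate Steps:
H = -825 (H = 12 - 837 = -825)
q = 825/4996 (q = -825/(-4996) = -825*(-1/4996) = 825/4996 ≈ 0.16513)
q - 1*(-294) = 825/4996 - 1*(-294) = 825/4996 + 294 = 1469649/4996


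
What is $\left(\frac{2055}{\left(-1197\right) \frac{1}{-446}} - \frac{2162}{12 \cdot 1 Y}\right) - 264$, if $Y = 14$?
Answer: $\frac{111451}{228} \approx 488.82$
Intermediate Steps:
$\left(\frac{2055}{\left(-1197\right) \frac{1}{-446}} - \frac{2162}{12 \cdot 1 Y}\right) - 264 = \left(\frac{2055}{\left(-1197\right) \frac{1}{-446}} - \frac{2162}{12 \cdot 1 \cdot 14}\right) - 264 = \left(\frac{2055}{\left(-1197\right) \left(- \frac{1}{446}\right)} - \frac{2162}{12 \cdot 14}\right) - 264 = \left(\frac{2055}{\frac{1197}{446}} - \frac{2162}{168}\right) - 264 = \left(2055 \cdot \frac{446}{1197} - \frac{1081}{84}\right) - 264 = \left(\frac{305510}{399} - \frac{1081}{84}\right) - 264 = \frac{171643}{228} - 264 = \frac{111451}{228}$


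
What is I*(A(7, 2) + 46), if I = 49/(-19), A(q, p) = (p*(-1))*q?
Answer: -1568/19 ≈ -82.526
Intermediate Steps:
A(q, p) = -p*q (A(q, p) = (-p)*q = -p*q)
I = -49/19 (I = 49*(-1/19) = -49/19 ≈ -2.5789)
I*(A(7, 2) + 46) = -49*(-1*2*7 + 46)/19 = -49*(-14 + 46)/19 = -49/19*32 = -1568/19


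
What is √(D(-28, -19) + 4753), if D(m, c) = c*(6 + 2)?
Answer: √4601 ≈ 67.831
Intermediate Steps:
D(m, c) = 8*c (D(m, c) = c*8 = 8*c)
√(D(-28, -19) + 4753) = √(8*(-19) + 4753) = √(-152 + 4753) = √4601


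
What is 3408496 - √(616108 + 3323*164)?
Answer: 3408496 - 2*√290270 ≈ 3.4074e+6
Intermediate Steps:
3408496 - √(616108 + 3323*164) = 3408496 - √(616108 + 544972) = 3408496 - √1161080 = 3408496 - 2*√290270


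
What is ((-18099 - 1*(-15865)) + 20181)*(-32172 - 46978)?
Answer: -1420505050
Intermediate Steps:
((-18099 - 1*(-15865)) + 20181)*(-32172 - 46978) = ((-18099 + 15865) + 20181)*(-79150) = (-2234 + 20181)*(-79150) = 17947*(-79150) = -1420505050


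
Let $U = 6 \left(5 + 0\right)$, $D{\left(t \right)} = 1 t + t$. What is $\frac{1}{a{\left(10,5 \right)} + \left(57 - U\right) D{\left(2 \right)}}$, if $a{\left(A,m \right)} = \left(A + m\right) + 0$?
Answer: $\frac{1}{123} \approx 0.0081301$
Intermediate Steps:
$D{\left(t \right)} = 2 t$ ($D{\left(t \right)} = t + t = 2 t$)
$U = 30$ ($U = 6 \cdot 5 = 30$)
$a{\left(A,m \right)} = A + m$
$\frac{1}{a{\left(10,5 \right)} + \left(57 - U\right) D{\left(2 \right)}} = \frac{1}{\left(10 + 5\right) + \left(57 - 30\right) 2 \cdot 2} = \frac{1}{15 + \left(57 - 30\right) 4} = \frac{1}{15 + 27 \cdot 4} = \frac{1}{15 + 108} = \frac{1}{123}$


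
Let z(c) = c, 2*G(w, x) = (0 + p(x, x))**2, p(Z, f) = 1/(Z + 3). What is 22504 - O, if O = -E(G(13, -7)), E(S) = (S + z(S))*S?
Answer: 11522049/512 ≈ 22504.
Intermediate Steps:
p(Z, f) = 1/(3 + Z)
G(w, x) = 1/(2*(3 + x)**2) (G(w, x) = (0 + 1/(3 + x))**2/2 = (1/(3 + x))**2/2 = 1/(2*(3 + x)**2))
E(S) = 2*S**2 (E(S) = (S + S)*S = (2*S)*S = 2*S**2)
O = -1/512 (O = -2*(1/(2*(3 - 7)**2))**2 = -2*((1/2)/(-4)**2)**2 = -2*((1/2)*(1/16))**2 = -2*(1/32)**2 = -2/1024 = -1*1/512 = -1/512 ≈ -0.0019531)
22504 - O = 22504 - 1*(-1/512) = 22504 + 1/512 = 11522049/512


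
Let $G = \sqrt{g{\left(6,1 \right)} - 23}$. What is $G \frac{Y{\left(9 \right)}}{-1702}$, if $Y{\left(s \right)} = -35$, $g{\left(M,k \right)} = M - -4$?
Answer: $\frac{35 i \sqrt{13}}{1702} \approx 0.074145 i$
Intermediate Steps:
$g{\left(M,k \right)} = 4 + M$ ($g{\left(M,k \right)} = M + 4 = 4 + M$)
$G = i \sqrt{13}$ ($G = \sqrt{\left(4 + 6\right) - 23} = \sqrt{10 - 23} = \sqrt{-13} = i \sqrt{13} \approx 3.6056 i$)
$G \frac{Y{\left(9 \right)}}{-1702} = i \sqrt{13} \left(- \frac{35}{-1702}\right) = i \sqrt{13} \left(\left(-35\right) \left(- \frac{1}{1702}\right)\right) = i \sqrt{13} \cdot \frac{35}{1702} = \frac{35 i \sqrt{13}}{1702}$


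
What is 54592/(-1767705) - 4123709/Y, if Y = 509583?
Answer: -2439106724327/300264139005 ≈ -8.1232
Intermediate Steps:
54592/(-1767705) - 4123709/Y = 54592/(-1767705) - 4123709/509583 = 54592*(-1/1767705) - 4123709*1/509583 = -54592/1767705 - 4123709/509583 = -2439106724327/300264139005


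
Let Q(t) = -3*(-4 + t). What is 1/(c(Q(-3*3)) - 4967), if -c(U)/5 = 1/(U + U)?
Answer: -78/387431 ≈ -0.00020133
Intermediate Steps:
Q(t) = 12 - 3*t
c(U) = -5/(2*U) (c(U) = -5/(U + U) = -5*1/(2*U) = -5/(2*U))
1/(c(Q(-3*3)) - 4967) = 1/(-5/(2*(12 - (-9)*3)) - 4967) = 1/(-5/(2*(12 - 3*(-9))) - 4967) = 1/(-5/(2*(12 + 27)) - 4967) = 1/(-5/2/39 - 4967) = 1/(-5/2*1/39 - 4967) = 1/(-5/78 - 4967) = 1/(-387431/78) = -78/387431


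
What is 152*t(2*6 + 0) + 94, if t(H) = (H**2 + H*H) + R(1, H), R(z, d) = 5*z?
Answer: 44630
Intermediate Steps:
t(H) = 5 + 2*H**2 (t(H) = (H**2 + H*H) + 5*1 = (H**2 + H**2) + 5 = 2*H**2 + 5 = 5 + 2*H**2)
152*t(2*6 + 0) + 94 = 152*(5 + 2*(2*6 + 0)**2) + 94 = 152*(5 + 2*(12 + 0)**2) + 94 = 152*(5 + 2*12**2) + 94 = 152*(5 + 2*144) + 94 = 152*(5 + 288) + 94 = 152*293 + 94 = 44536 + 94 = 44630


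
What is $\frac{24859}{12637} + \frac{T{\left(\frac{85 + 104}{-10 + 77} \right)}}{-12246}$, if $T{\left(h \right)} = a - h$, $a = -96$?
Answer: $\frac{6826677205}{3456143678} \approx 1.9752$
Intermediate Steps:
$T{\left(h \right)} = -96 - h$
$\frac{24859}{12637} + \frac{T{\left(\frac{85 + 104}{-10 + 77} \right)}}{-12246} = \frac{24859}{12637} + \frac{-96 - \frac{85 + 104}{-10 + 77}}{-12246} = 24859 \cdot \frac{1}{12637} + \left(-96 - \frac{189}{67}\right) \left(- \frac{1}{12246}\right) = \frac{24859}{12637} + \left(-96 - 189 \cdot \frac{1}{67}\right) \left(- \frac{1}{12246}\right) = \frac{24859}{12637} + \left(-96 - \frac{189}{67}\right) \left(- \frac{1}{12246}\right) = \frac{24859}{12637} - - \frac{2207}{273494} = \frac{24859}{12637} + \frac{2207}{273494} = \frac{6826677205}{3456143678}$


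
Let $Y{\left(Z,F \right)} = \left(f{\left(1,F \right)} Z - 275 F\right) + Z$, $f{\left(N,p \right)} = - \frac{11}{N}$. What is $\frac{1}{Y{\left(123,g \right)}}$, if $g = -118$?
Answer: $\frac{1}{31220} \approx 3.2031 \cdot 10^{-5}$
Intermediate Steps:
$Y{\left(Z,F \right)} = - 275 F - 10 Z$ ($Y{\left(Z,F \right)} = \left(- \frac{11}{1} Z - 275 F\right) + Z = \left(\left(-11\right) 1 Z - 275 F\right) + Z = \left(- 11 Z - 275 F\right) + Z = \left(- 275 F - 11 Z\right) + Z = - 275 F - 10 Z$)
$\frac{1}{Y{\left(123,g \right)}} = \frac{1}{\left(-275\right) \left(-118\right) - 1230} = \frac{1}{32450 - 1230} = \frac{1}{31220}$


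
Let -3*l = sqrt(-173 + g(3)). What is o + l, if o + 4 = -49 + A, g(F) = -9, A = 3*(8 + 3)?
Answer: -20 - I*sqrt(182)/3 ≈ -20.0 - 4.4969*I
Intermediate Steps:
A = 33 (A = 3*11 = 33)
o = -20 (o = -4 + (-49 + 33) = -4 - 16 = -20)
l = -I*sqrt(182)/3 (l = -sqrt(-173 - 9)/3 = -I*sqrt(182)/3 ≈ -4.4969*I)
o + l = -20 - I*sqrt(182)/3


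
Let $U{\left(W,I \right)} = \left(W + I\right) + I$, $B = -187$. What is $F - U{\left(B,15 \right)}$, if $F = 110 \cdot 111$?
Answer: $12367$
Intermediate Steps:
$U{\left(W,I \right)} = W + 2 I$ ($U{\left(W,I \right)} = \left(I + W\right) + I = W + 2 I$)
$F = 12210$
$F - U{\left(B,15 \right)} = 12210 - \left(-187 + 2 \cdot 15\right) = 12210 - \left(-187 + 30\right) = 12210 - -157 = 12210 + 157 = 12367$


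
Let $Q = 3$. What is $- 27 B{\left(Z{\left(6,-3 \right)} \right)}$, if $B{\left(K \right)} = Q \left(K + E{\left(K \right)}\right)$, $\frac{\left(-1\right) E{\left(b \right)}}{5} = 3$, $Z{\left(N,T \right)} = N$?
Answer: $729$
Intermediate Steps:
$E{\left(b \right)} = -15$ ($E{\left(b \right)} = \left(-5\right) 3 = -15$)
$B{\left(K \right)} = -45 + 3 K$ ($B{\left(K \right)} = 3 \left(K - 15\right) = 3 \left(-15 + K\right) = -45 + 3 K$)
$- 27 B{\left(Z{\left(6,-3 \right)} \right)} = - 27 \left(-45 + 3 \cdot 6\right) = - 27 \left(-45 + 18\right) = \left(-27\right) \left(-27\right) = 729$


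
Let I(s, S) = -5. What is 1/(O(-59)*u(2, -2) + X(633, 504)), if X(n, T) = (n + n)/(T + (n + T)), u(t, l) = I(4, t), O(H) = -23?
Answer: 547/63327 ≈ 0.0086377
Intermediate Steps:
u(t, l) = -5
X(n, T) = 2*n/(n + 2*T) (X(n, T) = (2*n)/(T + (T + n)) = (2*n)/(n + 2*T) = 2*n/(n + 2*T))
1/(O(-59)*u(2, -2) + X(633, 504)) = 1/(-23*(-5) + 2*633/(633 + 2*504)) = 1/(115 + 2*633/(633 + 1008)) = 1/(115 + 2*633/1641) = 1/(115 + 2*633*(1/1641)) = 1/(115 + 422/547) = 1/(63327/547) = 547/63327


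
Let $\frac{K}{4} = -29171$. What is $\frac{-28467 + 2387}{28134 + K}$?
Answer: $\frac{2608}{8855} \approx 0.29452$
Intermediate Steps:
$K = -116684$ ($K = 4 \left(-29171\right) = -116684$)
$\frac{-28467 + 2387}{28134 + K} = \frac{-28467 + 2387}{28134 - 116684} = - \frac{26080}{-88550} = \left(-26080\right) \left(- \frac{1}{88550}\right) = \frac{2608}{8855}$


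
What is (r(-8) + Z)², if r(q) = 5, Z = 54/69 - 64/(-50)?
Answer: 16491721/330625 ≈ 49.880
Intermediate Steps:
Z = 1186/575 (Z = 54*(1/69) - 64*(-1/50) = 18/23 + 32/25 = 1186/575 ≈ 2.0626)
(r(-8) + Z)² = (5 + 1186/575)² = (4061/575)² = 16491721/330625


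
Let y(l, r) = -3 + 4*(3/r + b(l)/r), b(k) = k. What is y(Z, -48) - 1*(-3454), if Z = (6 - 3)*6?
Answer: 13797/4 ≈ 3449.3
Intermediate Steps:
Z = 18 (Z = 3*6 = 18)
y(l, r) = -3 + 12/r + 4*l/r (y(l, r) = -3 + 4*(3/r + l/r) = -3 + (12/r + 4*l/r) = -3 + 12/r + 4*l/r)
y(Z, -48) - 1*(-3454) = (12 - 3*(-48) + 4*18)/(-48) - 1*(-3454) = -(12 + 144 + 72)/48 + 3454 = -1/48*228 + 3454 = -19/4 + 3454 = 13797/4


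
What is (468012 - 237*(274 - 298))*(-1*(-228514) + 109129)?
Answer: 159941489100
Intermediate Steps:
(468012 - 237*(274 - 298))*(-1*(-228514) + 109129) = (468012 - 237*(-24))*(228514 + 109129) = (468012 + 5688)*337643 = 473700*337643 = 159941489100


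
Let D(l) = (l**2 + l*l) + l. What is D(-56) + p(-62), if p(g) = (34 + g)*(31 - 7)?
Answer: 5544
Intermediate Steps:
D(l) = l + 2*l**2 (D(l) = (l**2 + l**2) + l = 2*l**2 + l = l + 2*l**2)
p(g) = 816 + 24*g (p(g) = (34 + g)*24 = 816 + 24*g)
D(-56) + p(-62) = -56*(1 + 2*(-56)) + (816 + 24*(-62)) = -56*(1 - 112) + (816 - 1488) = -56*(-111) - 672 = 6216 - 672 = 5544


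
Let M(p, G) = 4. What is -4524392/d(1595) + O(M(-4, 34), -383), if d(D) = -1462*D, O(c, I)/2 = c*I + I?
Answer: -4463307154/1165945 ≈ -3828.1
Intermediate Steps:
O(c, I) = 2*I + 2*I*c (O(c, I) = 2*(c*I + I) = 2*(I*c + I) = 2*(I + I*c) = 2*I + 2*I*c)
-4524392/d(1595) + O(M(-4, 34), -383) = -4524392/((-1462*1595)) + 2*(-383)*(1 + 4) = -4524392/(-2331890) + 2*(-383)*5 = -4524392*(-1/2331890) - 3830 = 2262196/1165945 - 3830 = -4463307154/1165945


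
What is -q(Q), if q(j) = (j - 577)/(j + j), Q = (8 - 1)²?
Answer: 264/49 ≈ 5.3878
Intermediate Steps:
Q = 49 (Q = 7² = 49)
q(j) = (-577 + j)/(2*j) (q(j) = (-577 + j)/((2*j)) = (-577 + j)*(1/(2*j)) = (-577 + j)/(2*j))
-q(Q) = -(-577 + 49)/(2*49) = -(-528)/(2*49) = -1*(-264/49) = 264/49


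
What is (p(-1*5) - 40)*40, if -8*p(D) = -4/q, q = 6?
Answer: -4790/3 ≈ -1596.7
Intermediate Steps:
p(D) = 1/12 (p(D) = -(-1)/(2*6) = -1/8*(-2/3) = 1/12)
(p(-1*5) - 40)*40 = (1/12 - 40)*40 = -479/12*40 = -4790/3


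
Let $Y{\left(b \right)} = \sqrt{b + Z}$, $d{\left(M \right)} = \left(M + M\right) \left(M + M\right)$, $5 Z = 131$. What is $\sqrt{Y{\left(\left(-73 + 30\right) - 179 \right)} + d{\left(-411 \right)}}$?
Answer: $\frac{\sqrt{16892100 + 5 i \sqrt{4895}}}{5} \approx 822.0 + 0.0085115 i$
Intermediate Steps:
$Z = \frac{131}{5}$ ($Z = \frac{1}{5} \cdot 131 = \frac{131}{5} \approx 26.2$)
$d{\left(M \right)} = 4 M^{2}$ ($d{\left(M \right)} = 2 M 2 M = 4 M^{2}$)
$Y{\left(b \right)} = \sqrt{\frac{131}{5} + b}$ ($Y{\left(b \right)} = \sqrt{b + \frac{131}{5}} = \sqrt{\frac{131}{5} + b}$)
$\sqrt{Y{\left(\left(-73 + 30\right) - 179 \right)} + d{\left(-411 \right)}} = \sqrt{\frac{\sqrt{655 + 25 \left(\left(-73 + 30\right) - 179\right)}}{5} + 4 \left(-411\right)^{2}} = \sqrt{\frac{\sqrt{655 + 25 \left(-43 - 179\right)}}{5} + 4 \cdot 168921} = \sqrt{\frac{\sqrt{655 + 25 \left(-222\right)}}{5} + 675684} = \sqrt{\frac{\sqrt{655 - 5550}}{5} + 675684} = \sqrt{\frac{\sqrt{-4895}}{5} + 675684} = \sqrt{\frac{i \sqrt{4895}}{5} + 675684} = \sqrt{675684 + \frac{i \sqrt{4895}}{5}}$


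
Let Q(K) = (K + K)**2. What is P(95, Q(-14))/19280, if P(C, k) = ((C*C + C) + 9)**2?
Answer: 83338641/19280 ≈ 4322.5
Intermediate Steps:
Q(K) = 4*K**2 (Q(K) = (2*K)**2 = 4*K**2)
P(C, k) = (9 + C + C**2)**2 (P(C, k) = ((C**2 + C) + 9)**2 = ((C + C**2) + 9)**2 = (9 + C + C**2)**2)
P(95, Q(-14))/19280 = (9 + 95 + 95**2)**2/19280 = (9 + 95 + 9025)**2*(1/19280) = 9129**2*(1/19280) = 83338641*(1/19280) = 83338641/19280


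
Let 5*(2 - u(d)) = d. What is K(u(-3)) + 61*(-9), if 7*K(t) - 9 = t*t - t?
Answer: -13678/25 ≈ -547.12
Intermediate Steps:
u(d) = 2 - d/5
K(t) = 9/7 - t/7 + t**2/7 (K(t) = 9/7 + (t*t - t)/7 = 9/7 + (t**2 - t)/7 = 9/7 + (-t/7 + t**2/7) = 9/7 - t/7 + t**2/7)
K(u(-3)) + 61*(-9) = (9/7 - (2 - 1/5*(-3))/7 + (2 - 1/5*(-3))**2/7) + 61*(-9) = (9/7 - (2 + 3/5)/7 + (2 + 3/5)**2/7) - 549 = (9/7 - 1/7*13/5 + (13/5)**2/7) - 549 = (9/7 - 13/35 + (1/7)*(169/25)) - 549 = (9/7 - 13/35 + 169/175) - 549 = 47/25 - 549 = -13678/25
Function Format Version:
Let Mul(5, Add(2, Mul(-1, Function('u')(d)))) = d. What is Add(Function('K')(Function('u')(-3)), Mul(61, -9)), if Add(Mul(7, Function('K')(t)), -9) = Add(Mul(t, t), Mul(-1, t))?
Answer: Rational(-13678, 25) ≈ -547.12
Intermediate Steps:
Function('u')(d) = Add(2, Mul(Rational(-1, 5), d))
Function('K')(t) = Add(Rational(9, 7), Mul(Rational(-1, 7), t), Mul(Rational(1, 7), Pow(t, 2))) (Function('K')(t) = Add(Rational(9, 7), Mul(Rational(1, 7), Add(Mul(t, t), Mul(-1, t)))) = Add(Rational(9, 7), Mul(Rational(1, 7), Add(Pow(t, 2), Mul(-1, t)))) = Add(Rational(9, 7), Add(Mul(Rational(-1, 7), t), Mul(Rational(1, 7), Pow(t, 2)))) = Add(Rational(9, 7), Mul(Rational(-1, 7), t), Mul(Rational(1, 7), Pow(t, 2))))
Add(Function('K')(Function('u')(-3)), Mul(61, -9)) = Add(Add(Rational(9, 7), Mul(Rational(-1, 7), Add(2, Mul(Rational(-1, 5), -3))), Mul(Rational(1, 7), Pow(Add(2, Mul(Rational(-1, 5), -3)), 2))), Mul(61, -9)) = Add(Add(Rational(9, 7), Mul(Rational(-1, 7), Add(2, Rational(3, 5))), Mul(Rational(1, 7), Pow(Add(2, Rational(3, 5)), 2))), -549) = Add(Add(Rational(9, 7), Mul(Rational(-1, 7), Rational(13, 5)), Mul(Rational(1, 7), Pow(Rational(13, 5), 2))), -549) = Add(Add(Rational(9, 7), Rational(-13, 35), Mul(Rational(1, 7), Rational(169, 25))), -549) = Add(Add(Rational(9, 7), Rational(-13, 35), Rational(169, 175)), -549) = Add(Rational(47, 25), -549) = Rational(-13678, 25)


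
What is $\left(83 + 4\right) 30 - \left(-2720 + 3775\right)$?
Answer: $1555$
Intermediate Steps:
$\left(83 + 4\right) 30 - \left(-2720 + 3775\right) = 87 \cdot 30 - 1055 = 2610 - 1055 = 1555$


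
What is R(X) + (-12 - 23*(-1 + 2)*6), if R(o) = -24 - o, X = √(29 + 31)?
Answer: -174 - 2*√15 ≈ -181.75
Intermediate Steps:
X = 2*√15 (X = √60 = 2*√15 ≈ 7.7460)
R(X) + (-12 - 23*(-1 + 2)*6) = (-24 - 2*√15) + (-12 - 23*(-1 + 2)*6) = (-24 - 2*√15) + (-12 - 23*6) = (-24 - 2*√15) + (-12 - 138) = (-24 - 2*√15) - 150 = -174 - 2*√15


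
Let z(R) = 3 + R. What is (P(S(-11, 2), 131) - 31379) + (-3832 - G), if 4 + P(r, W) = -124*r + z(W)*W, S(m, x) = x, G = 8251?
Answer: -26160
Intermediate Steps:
P(r, W) = -4 - 124*r + W*(3 + W) (P(r, W) = -4 + (-124*r + (3 + W)*W) = -4 + (-124*r + W*(3 + W)) = -4 - 124*r + W*(3 + W))
(P(S(-11, 2), 131) - 31379) + (-3832 - G) = ((-4 - 124*2 + 131*(3 + 131)) - 31379) + (-3832 - 1*8251) = ((-4 - 248 + 131*134) - 31379) + (-3832 - 8251) = ((-4 - 248 + 17554) - 31379) - 12083 = (17302 - 31379) - 12083 = -14077 - 12083 = -26160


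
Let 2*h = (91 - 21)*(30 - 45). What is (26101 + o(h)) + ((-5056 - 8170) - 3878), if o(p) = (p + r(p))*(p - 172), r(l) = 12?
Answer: 366558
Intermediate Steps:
h = -525 (h = ((91 - 21)*(30 - 45))/2 = (70*(-15))/2 = (½)*(-1050) = -525)
o(p) = (-172 + p)*(12 + p) (o(p) = (p + 12)*(p - 172) = (12 + p)*(-172 + p) = (-172 + p)*(12 + p))
(26101 + o(h)) + ((-5056 - 8170) - 3878) = (26101 + (-2064 + (-525)² - 160*(-525))) + ((-5056 - 8170) - 3878) = (26101 + (-2064 + 275625 + 84000)) + (-13226 - 3878) = (26101 + 357561) - 17104 = 383662 - 17104 = 366558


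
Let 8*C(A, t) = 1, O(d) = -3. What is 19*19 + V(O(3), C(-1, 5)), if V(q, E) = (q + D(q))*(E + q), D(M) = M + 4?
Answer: 1467/4 ≈ 366.75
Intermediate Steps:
D(M) = 4 + M
C(A, t) = ⅛ (C(A, t) = (⅛)*1 = ⅛)
V(q, E) = (4 + 2*q)*(E + q) (V(q, E) = (q + (4 + q))*(E + q) = (4 + 2*q)*(E + q))
19*19 + V(O(3), C(-1, 5)) = 19*19 + (2*(-3)² + 4*(⅛) + 4*(-3) + 2*(⅛)*(-3)) = 361 + (2*9 + ½ - 12 - ¾) = 361 + (18 + ½ - 12 - ¾) = 361 + 23/4 = 1467/4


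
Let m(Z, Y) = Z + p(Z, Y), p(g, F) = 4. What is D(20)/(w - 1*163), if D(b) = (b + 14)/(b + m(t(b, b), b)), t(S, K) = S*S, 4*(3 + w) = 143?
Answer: -17/27613 ≈ -0.00061565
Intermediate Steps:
w = 131/4 (w = -3 + (1/4)*143 = -3 + 143/4 = 131/4 ≈ 32.750)
t(S, K) = S**2
m(Z, Y) = 4 + Z (m(Z, Y) = Z + 4 = 4 + Z)
D(b) = (14 + b)/(4 + b + b**2) (D(b) = (b + 14)/(b + (4 + b**2)) = (14 + b)/(4 + b + b**2))
D(20)/(w - 1*163) = ((14 + 20)/(4 + 20 + 20**2))/(131/4 - 1*163) = (34/(4 + 20 + 400))/(131/4 - 163) = (34/424)/(-521/4) = ((1/424)*34)*(-4/521) = (17/212)*(-4/521) = -17/27613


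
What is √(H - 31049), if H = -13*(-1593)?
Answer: 2*I*√2585 ≈ 101.69*I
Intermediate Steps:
H = 20709
√(H - 31049) = √(20709 - 31049) = √(-10340) = 2*I*√2585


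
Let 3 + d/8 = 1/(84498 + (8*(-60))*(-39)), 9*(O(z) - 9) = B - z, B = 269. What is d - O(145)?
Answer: -7242451/154827 ≈ -46.778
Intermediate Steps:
O(z) = 350/9 - z/9 (O(z) = 9 + (269 - z)/9 = 9 + (269/9 - z/9) = 350/9 - z/9)
d = -1238612/51609 (d = -24 + 8/(84498 + (8*(-60))*(-39)) = -24 + 8/(84498 - 480*(-39)) = -24 + 8/(84498 + 18720) = -24 + 8/103218 = -24 + 8*(1/103218) = -24 + 4/51609 = -1238612/51609 ≈ -24.000)
d - O(145) = -1238612/51609 - (350/9 - ⅑*145) = -1238612/51609 - (350/9 - 145/9) = -1238612/51609 - 1*205/9 = -1238612/51609 - 205/9 = -7242451/154827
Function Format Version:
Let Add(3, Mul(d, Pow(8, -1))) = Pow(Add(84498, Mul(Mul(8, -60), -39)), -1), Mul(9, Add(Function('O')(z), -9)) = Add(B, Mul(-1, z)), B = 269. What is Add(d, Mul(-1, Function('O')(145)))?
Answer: Rational(-7242451, 154827) ≈ -46.778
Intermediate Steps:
Function('O')(z) = Add(Rational(350, 9), Mul(Rational(-1, 9), z)) (Function('O')(z) = Add(9, Mul(Rational(1, 9), Add(269, Mul(-1, z)))) = Add(9, Add(Rational(269, 9), Mul(Rational(-1, 9), z))) = Add(Rational(350, 9), Mul(Rational(-1, 9), z)))
d = Rational(-1238612, 51609) (d = Add(-24, Mul(8, Pow(Add(84498, Mul(Mul(8, -60), -39)), -1))) = Add(-24, Mul(8, Pow(Add(84498, Mul(-480, -39)), -1))) = Add(-24, Mul(8, Pow(Add(84498, 18720), -1))) = Add(-24, Mul(8, Pow(103218, -1))) = Add(-24, Mul(8, Rational(1, 103218))) = Add(-24, Rational(4, 51609)) = Rational(-1238612, 51609) ≈ -24.000)
Add(d, Mul(-1, Function('O')(145))) = Add(Rational(-1238612, 51609), Mul(-1, Add(Rational(350, 9), Mul(Rational(-1, 9), 145)))) = Add(Rational(-1238612, 51609), Mul(-1, Add(Rational(350, 9), Rational(-145, 9)))) = Add(Rational(-1238612, 51609), Mul(-1, Rational(205, 9))) = Add(Rational(-1238612, 51609), Rational(-205, 9)) = Rational(-7242451, 154827)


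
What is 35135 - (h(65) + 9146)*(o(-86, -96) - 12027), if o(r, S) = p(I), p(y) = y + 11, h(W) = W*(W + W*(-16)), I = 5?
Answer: -651309384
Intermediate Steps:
h(W) = -15*W² (h(W) = W*(W - 16*W) = W*(-15*W) = -15*W²)
p(y) = 11 + y
o(r, S) = 16 (o(r, S) = 11 + 5 = 16)
35135 - (h(65) + 9146)*(o(-86, -96) - 12027) = 35135 - (-15*65² + 9146)*(16 - 12027) = 35135 - (-15*4225 + 9146)*(-12011) = 35135 - (-63375 + 9146)*(-12011) = 35135 - (-54229)*(-12011) = 35135 - 1*651344519 = 35135 - 651344519 = -651309384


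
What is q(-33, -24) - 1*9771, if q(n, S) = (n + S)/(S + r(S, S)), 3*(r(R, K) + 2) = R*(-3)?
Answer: -19485/2 ≈ -9742.5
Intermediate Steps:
r(R, K) = -2 - R (r(R, K) = -2 + (R*(-3))/3 = -2 + (-3*R)/3 = -2 - R)
q(n, S) = -S/2 - n/2 (q(n, S) = (n + S)/(S + (-2 - S)) = (S + n)/(-2) = (S + n)*(-½) = -S/2 - n/2)
q(-33, -24) - 1*9771 = (-½*(-24) - ½*(-33)) - 1*9771 = (12 + 33/2) - 9771 = 57/2 - 9771 = -19485/2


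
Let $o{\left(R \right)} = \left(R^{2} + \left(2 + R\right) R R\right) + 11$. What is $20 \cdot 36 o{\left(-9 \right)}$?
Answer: $-342000$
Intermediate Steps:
$o{\left(R \right)} = 11 + R^{2} + R^{2} \left(2 + R\right)$ ($o{\left(R \right)} = \left(R^{2} + R \left(2 + R\right) R\right) + 11 = \left(R^{2} + R^{2} \left(2 + R\right)\right) + 11 = 11 + R^{2} + R^{2} \left(2 + R\right)$)
$20 \cdot 36 o{\left(-9 \right)} = 20 \cdot 36 \left(11 + \left(-9\right)^{3} + 3 \left(-9\right)^{2}\right) = 720 \left(11 - 729 + 3 \cdot 81\right) = 720 \left(11 - 729 + 243\right) = 720 \left(-475\right) = -342000$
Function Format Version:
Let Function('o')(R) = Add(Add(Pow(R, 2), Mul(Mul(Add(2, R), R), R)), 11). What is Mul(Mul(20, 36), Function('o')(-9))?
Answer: -342000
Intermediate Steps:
Function('o')(R) = Add(11, Pow(R, 2), Mul(Pow(R, 2), Add(2, R))) (Function('o')(R) = Add(Add(Pow(R, 2), Mul(Mul(R, Add(2, R)), R)), 11) = Add(Add(Pow(R, 2), Mul(Pow(R, 2), Add(2, R))), 11) = Add(11, Pow(R, 2), Mul(Pow(R, 2), Add(2, R))))
Mul(Mul(20, 36), Function('o')(-9)) = Mul(Mul(20, 36), Add(11, Pow(-9, 3), Mul(3, Pow(-9, 2)))) = Mul(720, Add(11, -729, Mul(3, 81))) = Mul(720, Add(11, -729, 243)) = Mul(720, -475) = -342000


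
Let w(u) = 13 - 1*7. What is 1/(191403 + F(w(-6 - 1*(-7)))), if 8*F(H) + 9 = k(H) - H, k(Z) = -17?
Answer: 1/191399 ≈ 5.2247e-6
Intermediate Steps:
w(u) = 6 (w(u) = 13 - 7 = 6)
F(H) = -13/4 - H/8 (F(H) = -9/8 + (-17 - H)/8 = -9/8 + (-17/8 - H/8) = -13/4 - H/8)
1/(191403 + F(w(-6 - 1*(-7)))) = 1/(191403 + (-13/4 - ⅛*6)) = 1/(191403 + (-13/4 - ¾)) = 1/(191403 - 4) = 1/191399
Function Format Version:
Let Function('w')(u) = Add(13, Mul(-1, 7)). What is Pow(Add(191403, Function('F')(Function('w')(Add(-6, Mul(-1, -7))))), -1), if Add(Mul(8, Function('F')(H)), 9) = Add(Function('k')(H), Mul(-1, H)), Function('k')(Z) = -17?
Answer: Rational(1, 191399) ≈ 5.2247e-6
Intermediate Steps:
Function('w')(u) = 6 (Function('w')(u) = Add(13, -7) = 6)
Function('F')(H) = Add(Rational(-13, 4), Mul(Rational(-1, 8), H)) (Function('F')(H) = Add(Rational(-9, 8), Mul(Rational(1, 8), Add(-17, Mul(-1, H)))) = Add(Rational(-9, 8), Add(Rational(-17, 8), Mul(Rational(-1, 8), H))) = Add(Rational(-13, 4), Mul(Rational(-1, 8), H)))
Pow(Add(191403, Function('F')(Function('w')(Add(-6, Mul(-1, -7))))), -1) = Pow(Add(191403, Add(Rational(-13, 4), Mul(Rational(-1, 8), 6))), -1) = Pow(Add(191403, Add(Rational(-13, 4), Rational(-3, 4))), -1) = Pow(Add(191403, -4), -1) = Pow(191399, -1) = Rational(1, 191399)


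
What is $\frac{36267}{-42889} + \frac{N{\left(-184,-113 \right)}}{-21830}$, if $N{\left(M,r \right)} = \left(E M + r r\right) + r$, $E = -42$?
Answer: $- \frac{10817909}{6079655} \approx -1.7794$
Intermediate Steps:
$N{\left(M,r \right)} = r + r^{2} - 42 M$ ($N{\left(M,r \right)} = \left(- 42 M + r r\right) + r = \left(- 42 M + r^{2}\right) + r = \left(r^{2} - 42 M\right) + r = r + r^{2} - 42 M$)
$\frac{36267}{-42889} + \frac{N{\left(-184,-113 \right)}}{-21830} = \frac{36267}{-42889} + \frac{-113 + \left(-113\right)^{2} - -7728}{-21830} = 36267 \left(- \frac{1}{42889}\right) + \left(-113 + 12769 + 7728\right) \left(- \frac{1}{21830}\right) = - \frac{471}{557} + 20384 \left(- \frac{1}{21830}\right) = - \frac{471}{557} - \frac{10192}{10915} = - \frac{10817909}{6079655}$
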